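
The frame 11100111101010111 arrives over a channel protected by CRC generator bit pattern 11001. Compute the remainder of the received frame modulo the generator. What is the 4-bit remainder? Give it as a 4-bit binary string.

Modulo-2 division of 11100111101010111 by 11001:
  pos 0: 11100 XOR 11001 = 00101
  pos 2: 10111 XOR 11001 = 01110
  pos 3: 11101 XOR 11001 = 00100
  pos 5: 10010 XOR 11001 = 01011
  pos 6: 10111 XOR 11001 = 01110
  pos 7: 11100 XOR 11001 = 00101
  pos 9: 10110 XOR 11001 = 01111
  pos 10: 11111 XOR 11001 = 00110
  pos 12: 11011 XOR 11001 = 00010
Remainder = 0010 (nonzero — an error is detected).

0010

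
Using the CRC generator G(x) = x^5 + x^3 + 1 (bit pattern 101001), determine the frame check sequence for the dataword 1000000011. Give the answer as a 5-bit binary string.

11000

Append 5 zeros: 100000001100000. Divide by 101001 (XOR where the leading bit is 1):
  pos 0: 100000 XOR 101001 = 001001
  pos 2: 100100 XOR 101001 = 001101
  pos 4: 110111 XOR 101001 = 011110
  pos 5: 111100 XOR 101001 = 010101
  pos 6: 101010 XOR 101001 = 000011
Remainder (last 5 bits) = 11000. This is the CRC / FCS.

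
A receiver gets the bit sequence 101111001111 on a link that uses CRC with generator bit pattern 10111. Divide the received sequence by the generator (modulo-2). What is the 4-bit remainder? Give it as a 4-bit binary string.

Modulo-2 division of 101111001111 by 10111:
  pos 0: 10111 XOR 10111 = 00000
  pos 5: 10011 XOR 10111 = 00100
  pos 7: 10011 XOR 10111 = 00100
Remainder = 0100 (nonzero — an error is detected).

0100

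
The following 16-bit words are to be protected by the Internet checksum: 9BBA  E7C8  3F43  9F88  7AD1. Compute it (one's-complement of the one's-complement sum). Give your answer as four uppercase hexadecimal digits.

22DF

One's-complement addition (fold any carry out of bit 15 back into bit 0):
  0x9BBA + 0xE7C8 = 0x18382 → wrap carry → 0x8383
  0x8383 + 0x3F43 = 0x0C2C6
  0xC2C6 + 0x9F88 = 0x1624E → wrap carry → 0x624F
  0x624F + 0x7AD1 = 0x0DD20
One's-complement sum = 0xDD20.
Checksum = ~0xDD20 & 0xFFFF = 0x22DF.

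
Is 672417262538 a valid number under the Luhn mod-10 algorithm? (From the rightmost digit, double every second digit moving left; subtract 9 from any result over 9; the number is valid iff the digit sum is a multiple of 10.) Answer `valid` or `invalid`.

valid

From the right, keep odd positions and double even positions (subtract 9 from any doubled value over 9):
  doubled (positions 2,4,...): 6 4 4 2 4 3 → sum 23
  kept (positions 1,3,...): 8 5 6 7 4 7 → sum 37
Total = 60.
60 mod 10 = 0, so the number is valid.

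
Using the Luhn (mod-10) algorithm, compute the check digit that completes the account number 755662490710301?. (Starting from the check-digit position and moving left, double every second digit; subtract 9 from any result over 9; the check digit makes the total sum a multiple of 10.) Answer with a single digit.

4

Partial digits right→left: 1 0 3 0 1 7 0 9 4 2 6 6 5 5 7
Double every second digit counting from the check-digit position (so the 1st, 3rd, 5th, ... of the partial from the right).
  doubled (with −9 where >9): 2 6 2 0 8 3 1 5 → sum 27
  kept as-is: 0 0 7 9 2 6 5 → sum 29
Total = 27 + 29 = 56.
Check digit = (10 − (56 mod 10)) mod 10 = 4.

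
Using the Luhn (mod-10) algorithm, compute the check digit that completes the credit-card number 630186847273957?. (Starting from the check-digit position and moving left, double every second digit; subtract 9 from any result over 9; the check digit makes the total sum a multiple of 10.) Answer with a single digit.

Partial digits right→left: 7 5 9 3 7 2 7 4 8 6 8 1 0 3 6
Double every second digit counting from the check-digit position (so the 1st, 3rd, 5th, ... of the partial from the right).
  doubled (with −9 where >9): 5 9 5 5 7 7 0 3 → sum 41
  kept as-is: 5 3 2 4 6 1 3 → sum 24
Total = 41 + 24 = 65.
Check digit = (10 − (65 mod 10)) mod 10 = 5.

5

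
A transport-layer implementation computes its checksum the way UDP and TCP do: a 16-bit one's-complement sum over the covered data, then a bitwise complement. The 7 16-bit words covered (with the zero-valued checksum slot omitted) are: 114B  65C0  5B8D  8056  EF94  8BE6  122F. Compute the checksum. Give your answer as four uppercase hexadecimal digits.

1F66

One's-complement addition (fold any carry out of bit 15 back into bit 0):
  0x114B + 0x65C0 = 0x0770B
  0x770B + 0x5B8D = 0x0D298
  0xD298 + 0x8056 = 0x152EE → wrap carry → 0x52EF
  0x52EF + 0xEF94 = 0x14283 → wrap carry → 0x4284
  0x4284 + 0x8BE6 = 0x0CE6A
  0xCE6A + 0x122F = 0x0E099
One's-complement sum = 0xE099.
Checksum = ~0xE099 & 0xFFFF = 0x1F66.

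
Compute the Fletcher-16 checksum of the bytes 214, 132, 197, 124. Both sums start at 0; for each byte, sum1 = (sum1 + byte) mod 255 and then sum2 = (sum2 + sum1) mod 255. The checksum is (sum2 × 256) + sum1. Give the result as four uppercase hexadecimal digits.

Running sums (mod 255):
  after byte 0 (214): sum1=214, sum2=214
  after byte 1 (132): sum1=91, sum2=50
  after byte 2 (197): sum1=33, sum2=83
  after byte 3 (124): sum1=157, sum2=240
Checksum = sum2·256 + sum1 = 240·256 + 157 = 61597 = 0xF09D.

F09D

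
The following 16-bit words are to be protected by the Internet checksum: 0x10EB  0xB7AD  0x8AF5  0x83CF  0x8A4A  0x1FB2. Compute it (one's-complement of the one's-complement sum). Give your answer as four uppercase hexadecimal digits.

One's-complement addition (fold any carry out of bit 15 back into bit 0):
  0x10EB + 0xB7AD = 0x0C898
  0xC898 + 0x8AF5 = 0x1538D → wrap carry → 0x538E
  0x538E + 0x83CF = 0x0D75D
  0xD75D + 0x8A4A = 0x161A7 → wrap carry → 0x61A8
  0x61A8 + 0x1FB2 = 0x0815A
One's-complement sum = 0x815A.
Checksum = ~0x815A & 0xFFFF = 0x7EA5.

7EA5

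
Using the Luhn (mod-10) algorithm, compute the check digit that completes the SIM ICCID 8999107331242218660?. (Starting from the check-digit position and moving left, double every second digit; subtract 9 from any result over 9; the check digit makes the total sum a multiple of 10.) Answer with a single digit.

6

Partial digits right→left: 0 6 6 8 1 2 2 4 2 1 3 3 7 0 1 9 9 9 8
Double every second digit counting from the check-digit position (so the 1st, 3rd, 5th, ... of the partial from the right).
  doubled (with −9 where >9): 0 3 2 4 4 6 5 2 9 7 → sum 42
  kept as-is: 6 8 2 4 1 3 0 9 9 → sum 42
Total = 42 + 42 = 84.
Check digit = (10 − (84 mod 10)) mod 10 = 6.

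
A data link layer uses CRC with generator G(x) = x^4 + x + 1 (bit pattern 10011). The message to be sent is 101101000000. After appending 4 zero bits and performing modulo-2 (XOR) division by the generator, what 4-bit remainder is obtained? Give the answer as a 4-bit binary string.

0100

Append 4 zeros: 1011010000000000. Divide by 10011 (XOR where the leading bit is 1):
  pos 0: 10110 XOR 10011 = 00101
  pos 2: 10110 XOR 10011 = 00101
  pos 4: 10100 XOR 10011 = 00111
  pos 6: 11100 XOR 10011 = 01111
  pos 7: 11110 XOR 10011 = 01101
  pos 8: 11010 XOR 10011 = 01001
  pos 9: 10010 XOR 10011 = 00001
Remainder (last 4 bits) = 0100. This is the CRC / FCS.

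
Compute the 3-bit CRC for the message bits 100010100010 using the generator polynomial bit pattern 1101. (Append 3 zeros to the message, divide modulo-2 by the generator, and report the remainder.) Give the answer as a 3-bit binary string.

001

Append 3 zeros: 100010100010000. Divide by 1101 (XOR where the leading bit is 1):
  pos 0: 1000 XOR 1101 = 0101
  pos 1: 1011 XOR 1101 = 0110
  pos 2: 1100 XOR 1101 = 0001
  pos 5: 1100 XOR 1101 = 0001
  pos 8: 1010 XOR 1101 = 0111
  pos 9: 1110 XOR 1101 = 0011
  pos 11: 1100 XOR 1101 = 0001
Remainder (last 3 bits) = 001. This is the CRC / FCS.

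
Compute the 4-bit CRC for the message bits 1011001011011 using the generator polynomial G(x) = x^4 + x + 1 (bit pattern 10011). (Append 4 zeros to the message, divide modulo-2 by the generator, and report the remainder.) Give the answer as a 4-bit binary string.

Append 4 zeros: 10110010110110000. Divide by 10011 (XOR where the leading bit is 1):
  pos 0: 10110 XOR 10011 = 00101
  pos 2: 10101 XOR 10011 = 00110
  pos 4: 11001 XOR 10011 = 01010
  pos 5: 10101 XOR 10011 = 00110
  pos 7: 11001 XOR 10011 = 01010
  pos 8: 10101 XOR 10011 = 00110
  pos 10: 11000 XOR 10011 = 01011
  pos 11: 10110 XOR 10011 = 00101
Remainder (last 4 bits) = 1010. This is the CRC / FCS.

1010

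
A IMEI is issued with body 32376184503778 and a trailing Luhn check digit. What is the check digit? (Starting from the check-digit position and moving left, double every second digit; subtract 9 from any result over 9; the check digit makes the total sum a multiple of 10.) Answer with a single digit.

Partial digits right→left: 8 7 7 3 0 5 4 8 1 6 7 3 2 3
Double every second digit counting from the check-digit position (so the 1st, 3rd, 5th, ... of the partial from the right).
  doubled (with −9 where >9): 7 5 0 8 2 5 4 → sum 31
  kept as-is: 7 3 5 8 6 3 3 → sum 35
Total = 31 + 35 = 66.
Check digit = (10 − (66 mod 10)) mod 10 = 4.

4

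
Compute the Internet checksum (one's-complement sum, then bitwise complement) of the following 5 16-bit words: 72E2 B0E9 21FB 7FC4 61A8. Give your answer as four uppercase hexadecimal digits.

One's-complement addition (fold any carry out of bit 15 back into bit 0):
  0x72E2 + 0xB0E9 = 0x123CB → wrap carry → 0x23CC
  0x23CC + 0x21FB = 0x045C7
  0x45C7 + 0x7FC4 = 0x0C58B
  0xC58B + 0x61A8 = 0x12733 → wrap carry → 0x2734
One's-complement sum = 0x2734.
Checksum = ~0x2734 & 0xFFFF = 0xD8CB.

D8CB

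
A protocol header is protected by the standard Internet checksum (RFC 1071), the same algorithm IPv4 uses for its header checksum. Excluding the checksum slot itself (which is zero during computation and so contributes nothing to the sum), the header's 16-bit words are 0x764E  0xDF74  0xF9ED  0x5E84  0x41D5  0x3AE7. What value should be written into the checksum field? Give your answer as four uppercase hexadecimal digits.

One's-complement addition (fold any carry out of bit 15 back into bit 0):
  0x764E + 0xDF74 = 0x155C2 → wrap carry → 0x55C3
  0x55C3 + 0xF9ED = 0x14FB0 → wrap carry → 0x4FB1
  0x4FB1 + 0x5E84 = 0x0AE35
  0xAE35 + 0x41D5 = 0x0F00A
  0xF00A + 0x3AE7 = 0x12AF1 → wrap carry → 0x2AF2
One's-complement sum = 0x2AF2.
Checksum = ~0x2AF2 & 0xFFFF = 0xD50D.

D50D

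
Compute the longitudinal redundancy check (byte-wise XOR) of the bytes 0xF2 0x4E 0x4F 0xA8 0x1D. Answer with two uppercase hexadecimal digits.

XOR the bytes together:
  start with 0xF2
  0xF2 ⊕ 0x4E = 0xBC
  0xBC ⊕ 0x4F = 0xF3
  0xF3 ⊕ 0xA8 = 0x5B
  0x5B ⊕ 0x1D = 0x46

46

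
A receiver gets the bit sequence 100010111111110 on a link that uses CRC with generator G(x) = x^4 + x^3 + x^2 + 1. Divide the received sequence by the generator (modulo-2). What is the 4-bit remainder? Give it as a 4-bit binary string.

0000

Modulo-2 division of 100010111111110 by 11101:
  pos 0: 10001 XOR 11101 = 01100
  pos 1: 11000 XOR 11101 = 00101
  pos 3: 10111 XOR 11101 = 01010
  pos 4: 10101 XOR 11101 = 01000
  pos 5: 10001 XOR 11101 = 01100
  pos 6: 11001 XOR 11101 = 00100
  pos 8: 10011 XOR 11101 = 01110
  pos 9: 11101 XOR 11101 = 00000
Remainder = 0000 (zero — the frame passes the CRC check).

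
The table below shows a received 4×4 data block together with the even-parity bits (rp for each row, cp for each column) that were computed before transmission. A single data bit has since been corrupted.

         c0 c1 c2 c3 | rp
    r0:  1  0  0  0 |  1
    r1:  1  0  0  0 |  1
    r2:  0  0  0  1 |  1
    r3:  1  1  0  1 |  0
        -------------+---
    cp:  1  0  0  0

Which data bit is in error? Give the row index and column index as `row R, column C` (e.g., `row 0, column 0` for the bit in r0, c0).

row 3, column 1

Recompute each row's even parity and compare to rp:
  r0: data parity 1, sent rp 1 → ok
  r1: data parity 1, sent rp 1 → ok
  r2: data parity 1, sent rp 1 → ok
  r3: data parity 1, sent rp 0 → mismatch
Recompute each column's even parity and compare to cp:
  c0: data parity 1, sent cp 1 → ok
  c1: data parity 1, sent cp 0 → mismatch
  c2: data parity 0, sent cp 0 → ok
  c3: data parity 0, sent cp 0 → ok
Exactly one row (r3) and one column (c1) fail → the flipped bit is at their intersection.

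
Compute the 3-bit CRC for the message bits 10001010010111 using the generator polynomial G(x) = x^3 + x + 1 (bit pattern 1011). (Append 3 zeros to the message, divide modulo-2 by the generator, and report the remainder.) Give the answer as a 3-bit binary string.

Append 3 zeros: 10001010010111000. Divide by 1011 (XOR where the leading bit is 1):
  pos 0: 1000 XOR 1011 = 0011
  pos 2: 1110 XOR 1011 = 0101
  pos 3: 1011 XOR 1011 = 0000
  pos 9: 1011 XOR 1011 = 0000
  pos 13: 1000 XOR 1011 = 0011
Remainder (last 3 bits) = 011. This is the CRC / FCS.

011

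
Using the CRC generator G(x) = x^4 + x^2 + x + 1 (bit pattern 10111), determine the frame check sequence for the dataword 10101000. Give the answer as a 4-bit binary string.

Append 4 zeros: 101010000000. Divide by 10111 (XOR where the leading bit is 1):
  pos 0: 10101 XOR 10111 = 00010
  pos 3: 10000 XOR 10111 = 00111
  pos 5: 11100 XOR 10111 = 01011
  pos 6: 10110 XOR 10111 = 00001
Remainder (last 4 bits) = 0010. This is the CRC / FCS.

0010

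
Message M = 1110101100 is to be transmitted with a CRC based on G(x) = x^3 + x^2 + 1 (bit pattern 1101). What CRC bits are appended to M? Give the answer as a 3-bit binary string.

Append 3 zeros: 1110101100000. Divide by 1101 (XOR where the leading bit is 1):
  pos 0: 1110 XOR 1101 = 0011
  pos 2: 1110 XOR 1101 = 0011
  pos 4: 1111 XOR 1101 = 0010
  pos 6: 1000 XOR 1101 = 0101
  pos 7: 1010 XOR 1101 = 0111
  pos 8: 1110 XOR 1101 = 0011
Remainder (last 3 bits) = 110. This is the CRC / FCS.

110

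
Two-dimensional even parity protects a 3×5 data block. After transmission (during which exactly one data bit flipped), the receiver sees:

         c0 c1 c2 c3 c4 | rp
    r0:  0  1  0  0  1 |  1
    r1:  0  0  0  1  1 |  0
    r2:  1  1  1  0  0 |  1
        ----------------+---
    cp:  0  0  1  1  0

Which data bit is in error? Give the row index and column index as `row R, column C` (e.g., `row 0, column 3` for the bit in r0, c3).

Recompute each row's even parity and compare to rp:
  r0: data parity 0, sent rp 1 → mismatch
  r1: data parity 0, sent rp 0 → ok
  r2: data parity 1, sent rp 1 → ok
Recompute each column's even parity and compare to cp:
  c0: data parity 1, sent cp 0 → mismatch
  c1: data parity 0, sent cp 0 → ok
  c2: data parity 1, sent cp 1 → ok
  c3: data parity 1, sent cp 1 → ok
  c4: data parity 0, sent cp 0 → ok
Exactly one row (r0) and one column (c0) fail → the flipped bit is at their intersection.

row 0, column 0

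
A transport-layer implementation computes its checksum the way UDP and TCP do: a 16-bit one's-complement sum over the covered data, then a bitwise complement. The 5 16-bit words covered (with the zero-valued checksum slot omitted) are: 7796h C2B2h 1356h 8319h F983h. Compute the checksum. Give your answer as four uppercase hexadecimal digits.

35C3

One's-complement addition (fold any carry out of bit 15 back into bit 0):
  0x7796 + 0xC2B2 = 0x13A48 → wrap carry → 0x3A49
  0x3A49 + 0x1356 = 0x04D9F
  0x4D9F + 0x8319 = 0x0D0B8
  0xD0B8 + 0xF983 = 0x1CA3B → wrap carry → 0xCA3C
One's-complement sum = 0xCA3C.
Checksum = ~0xCA3C & 0xFFFF = 0x35C3.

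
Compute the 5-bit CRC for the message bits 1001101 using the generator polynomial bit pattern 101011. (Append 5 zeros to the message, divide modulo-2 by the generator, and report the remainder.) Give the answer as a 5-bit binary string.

Append 5 zeros: 100110100000. Divide by 101011 (XOR where the leading bit is 1):
  pos 0: 100110 XOR 101011 = 001101
  pos 2: 110110 XOR 101011 = 011101
  pos 3: 111010 XOR 101011 = 010001
  pos 4: 100010 XOR 101011 = 001001
  pos 6: 100100 XOR 101011 = 001111
Remainder (last 5 bits) = 01111. This is the CRC / FCS.

01111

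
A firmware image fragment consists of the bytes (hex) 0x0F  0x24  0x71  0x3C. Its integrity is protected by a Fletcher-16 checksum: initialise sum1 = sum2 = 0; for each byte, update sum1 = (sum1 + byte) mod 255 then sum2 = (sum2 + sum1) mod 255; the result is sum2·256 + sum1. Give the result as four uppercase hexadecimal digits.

C7E0

Running sums (mod 255):
  after byte 0 (0x0F): sum1=15, sum2=15
  after byte 1 (0x24): sum1=51, sum2=66
  after byte 2 (0x71): sum1=164, sum2=230
  after byte 3 (0x3C): sum1=224, sum2=199
Checksum = sum2·256 + sum1 = 199·256 + 224 = 51168 = 0xC7E0.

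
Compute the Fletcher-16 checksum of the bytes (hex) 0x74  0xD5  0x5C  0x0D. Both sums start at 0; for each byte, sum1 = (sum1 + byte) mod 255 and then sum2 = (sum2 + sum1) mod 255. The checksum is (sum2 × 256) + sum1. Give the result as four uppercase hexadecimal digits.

19B3

Running sums (mod 255):
  after byte 0 (0x74): sum1=116, sum2=116
  after byte 1 (0xD5): sum1=74, sum2=190
  after byte 2 (0x5C): sum1=166, sum2=101
  after byte 3 (0x0D): sum1=179, sum2=25
Checksum = sum2·256 + sum1 = 25·256 + 179 = 6579 = 0x19B3.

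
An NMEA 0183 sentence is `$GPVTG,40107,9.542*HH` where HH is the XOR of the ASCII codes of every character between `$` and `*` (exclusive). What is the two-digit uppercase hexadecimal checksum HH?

44

XOR the ASCII codes of the payload characters:
  'G' = 0x47 → acc = 0x47
  'P' = 0x50 → acc = 0x17
  'V' = 0x56 → acc = 0x41
  'T' = 0x54 → acc = 0x15
  'G' = 0x47 → acc = 0x52
  ',' = 0x2C → acc = 0x7E
  '4' = 0x34 → acc = 0x4A
  '0' = 0x30 → acc = 0x7A
  '1' = 0x31 → acc = 0x4B
  '0' = 0x30 → acc = 0x7B
  '7' = 0x37 → acc = 0x4C
  ',' = 0x2C → acc = 0x60
  '9' = 0x39 → acc = 0x59
  '.' = 0x2E → acc = 0x77
  '5' = 0x35 → acc = 0x42
  '4' = 0x34 → acc = 0x76
  '2' = 0x32 → acc = 0x44
Checksum = 0x44.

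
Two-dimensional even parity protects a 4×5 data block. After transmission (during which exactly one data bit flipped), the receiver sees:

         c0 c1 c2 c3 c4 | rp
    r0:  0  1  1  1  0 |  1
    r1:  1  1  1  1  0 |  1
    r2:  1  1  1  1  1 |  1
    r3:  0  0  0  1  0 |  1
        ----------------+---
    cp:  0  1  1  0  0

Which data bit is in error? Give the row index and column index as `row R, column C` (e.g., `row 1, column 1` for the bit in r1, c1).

Recompute each row's even parity and compare to rp:
  r0: data parity 1, sent rp 1 → ok
  r1: data parity 0, sent rp 1 → mismatch
  r2: data parity 1, sent rp 1 → ok
  r3: data parity 1, sent rp 1 → ok
Recompute each column's even parity and compare to cp:
  c0: data parity 0, sent cp 0 → ok
  c1: data parity 1, sent cp 1 → ok
  c2: data parity 1, sent cp 1 → ok
  c3: data parity 0, sent cp 0 → ok
  c4: data parity 1, sent cp 0 → mismatch
Exactly one row (r1) and one column (c4) fail → the flipped bit is at their intersection.

row 1, column 4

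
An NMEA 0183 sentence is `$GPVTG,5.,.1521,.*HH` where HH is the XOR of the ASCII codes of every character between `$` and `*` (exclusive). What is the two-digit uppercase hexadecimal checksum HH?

62

XOR the ASCII codes of the payload characters:
  'G' = 0x47 → acc = 0x47
  'P' = 0x50 → acc = 0x17
  'V' = 0x56 → acc = 0x41
  'T' = 0x54 → acc = 0x15
  'G' = 0x47 → acc = 0x52
  ',' = 0x2C → acc = 0x7E
  '5' = 0x35 → acc = 0x4B
  '.' = 0x2E → acc = 0x65
  ',' = 0x2C → acc = 0x49
  '.' = 0x2E → acc = 0x67
  '1' = 0x31 → acc = 0x56
  '5' = 0x35 → acc = 0x63
  '2' = 0x32 → acc = 0x51
  '1' = 0x31 → acc = 0x60
  ',' = 0x2C → acc = 0x4C
  '.' = 0x2E → acc = 0x62
Checksum = 0x62.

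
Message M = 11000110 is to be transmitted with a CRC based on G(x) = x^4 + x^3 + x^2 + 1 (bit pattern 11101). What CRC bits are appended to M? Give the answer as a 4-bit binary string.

1100

Append 4 zeros: 110001100000. Divide by 11101 (XOR where the leading bit is 1):
  pos 0: 11000 XOR 11101 = 00101
  pos 2: 10111 XOR 11101 = 01010
  pos 3: 10100 XOR 11101 = 01001
  pos 4: 10010 XOR 11101 = 01111
  pos 5: 11110 XOR 11101 = 00011
Remainder (last 4 bits) = 1100. This is the CRC / FCS.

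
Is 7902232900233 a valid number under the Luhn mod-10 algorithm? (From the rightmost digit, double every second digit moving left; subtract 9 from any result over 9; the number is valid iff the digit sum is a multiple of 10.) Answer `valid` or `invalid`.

From the right, keep odd positions and double even positions (subtract 9 from any doubled value over 9):
  doubled (positions 2,4,...): 6 0 9 6 4 9 → sum 34
  kept (positions 1,3,...): 3 2 0 2 2 0 7 → sum 16
Total = 50.
50 mod 10 = 0, so the number is valid.

valid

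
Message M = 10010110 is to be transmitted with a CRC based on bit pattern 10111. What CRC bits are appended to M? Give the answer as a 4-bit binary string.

0000

Append 4 zeros: 100101100000. Divide by 10111 (XOR where the leading bit is 1):
  pos 0: 10010 XOR 10111 = 00101
  pos 2: 10111 XOR 10111 = 00000
Remainder (last 4 bits) = 0000. This is the CRC / FCS.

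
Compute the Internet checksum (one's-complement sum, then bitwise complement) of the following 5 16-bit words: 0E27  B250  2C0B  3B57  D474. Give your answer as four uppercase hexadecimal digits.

03B1

One's-complement addition (fold any carry out of bit 15 back into bit 0):
  0x0E27 + 0xB250 = 0x0C077
  0xC077 + 0x2C0B = 0x0EC82
  0xEC82 + 0x3B57 = 0x127D9 → wrap carry → 0x27DA
  0x27DA + 0xD474 = 0x0FC4E
One's-complement sum = 0xFC4E.
Checksum = ~0xFC4E & 0xFFFF = 0x03B1.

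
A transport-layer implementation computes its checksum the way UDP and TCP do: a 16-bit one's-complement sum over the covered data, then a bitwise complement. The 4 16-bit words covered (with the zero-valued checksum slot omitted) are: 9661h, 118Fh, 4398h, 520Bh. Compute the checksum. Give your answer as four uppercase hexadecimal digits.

One's-complement addition (fold any carry out of bit 15 back into bit 0):
  0x9661 + 0x118F = 0x0A7F0
  0xA7F0 + 0x4398 = 0x0EB88
  0xEB88 + 0x520B = 0x13D93 → wrap carry → 0x3D94
One's-complement sum = 0x3D94.
Checksum = ~0x3D94 & 0xFFFF = 0xC26B.

C26B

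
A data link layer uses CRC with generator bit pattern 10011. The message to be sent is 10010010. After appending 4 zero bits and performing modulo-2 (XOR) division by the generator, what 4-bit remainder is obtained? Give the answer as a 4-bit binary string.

1101

Append 4 zeros: 100100100000. Divide by 10011 (XOR where the leading bit is 1):
  pos 0: 10010 XOR 10011 = 00001
  pos 4: 10100 XOR 10011 = 00111
  pos 6: 11100 XOR 10011 = 01111
  pos 7: 11110 XOR 10011 = 01101
Remainder (last 4 bits) = 1101. This is the CRC / FCS.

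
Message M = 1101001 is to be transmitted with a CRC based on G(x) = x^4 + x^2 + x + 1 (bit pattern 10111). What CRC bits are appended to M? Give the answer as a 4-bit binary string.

1010

Append 4 zeros: 11010010000. Divide by 10111 (XOR where the leading bit is 1):
  pos 0: 11010 XOR 10111 = 01101
  pos 1: 11010 XOR 10111 = 01101
  pos 2: 11011 XOR 10111 = 01100
  pos 3: 11000 XOR 10111 = 01111
  pos 4: 11110 XOR 10111 = 01001
  pos 5: 10010 XOR 10111 = 00101
Remainder (last 4 bits) = 1010. This is the CRC / FCS.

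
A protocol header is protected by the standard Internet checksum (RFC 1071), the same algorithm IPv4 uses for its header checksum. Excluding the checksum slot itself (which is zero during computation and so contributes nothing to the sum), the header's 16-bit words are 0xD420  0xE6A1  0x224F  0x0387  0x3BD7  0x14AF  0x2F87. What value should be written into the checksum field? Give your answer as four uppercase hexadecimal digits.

One's-complement addition (fold any carry out of bit 15 back into bit 0):
  0xD420 + 0xE6A1 = 0x1BAC1 → wrap carry → 0xBAC2
  0xBAC2 + 0x224F = 0x0DD11
  0xDD11 + 0x0387 = 0x0E098
  0xE098 + 0x3BD7 = 0x11C6F → wrap carry → 0x1C70
  0x1C70 + 0x14AF = 0x0311F
  0x311F + 0x2F87 = 0x060A6
One's-complement sum = 0x60A6.
Checksum = ~0x60A6 & 0xFFFF = 0x9F59.

9F59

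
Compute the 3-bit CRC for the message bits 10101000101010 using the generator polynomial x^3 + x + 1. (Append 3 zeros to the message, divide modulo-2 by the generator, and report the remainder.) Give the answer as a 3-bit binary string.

Append 3 zeros: 10101000101010000. Divide by 1011 (XOR where the leading bit is 1):
  pos 0: 1010 XOR 1011 = 0001
  pos 3: 1100 XOR 1011 = 0111
  pos 4: 1110 XOR 1011 = 0101
  pos 5: 1011 XOR 1011 = 0000
  pos 10: 1010 XOR 1011 = 0001
  pos 13: 1000 XOR 1011 = 0011
Remainder (last 3 bits) = 011. This is the CRC / FCS.

011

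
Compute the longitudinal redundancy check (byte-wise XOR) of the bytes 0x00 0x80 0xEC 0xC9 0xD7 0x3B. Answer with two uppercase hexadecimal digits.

XOR the bytes together:
  start with 0x00
  0x00 ⊕ 0x80 = 0x80
  0x80 ⊕ 0xEC = 0x6C
  0x6C ⊕ 0xC9 = 0xA5
  0xA5 ⊕ 0xD7 = 0x72
  0x72 ⊕ 0x3B = 0x49

49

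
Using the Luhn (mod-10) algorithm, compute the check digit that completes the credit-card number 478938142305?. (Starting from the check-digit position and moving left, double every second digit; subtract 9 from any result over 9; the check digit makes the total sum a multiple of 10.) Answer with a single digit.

6

Partial digits right→left: 5 0 3 2 4 1 8 3 9 8 7 4
Double every second digit counting from the check-digit position (so the 1st, 3rd, 5th, ... of the partial from the right).
  doubled (with −9 where >9): 1 6 8 7 9 5 → sum 36
  kept as-is: 0 2 1 3 8 4 → sum 18
Total = 36 + 18 = 54.
Check digit = (10 − (54 mod 10)) mod 10 = 6.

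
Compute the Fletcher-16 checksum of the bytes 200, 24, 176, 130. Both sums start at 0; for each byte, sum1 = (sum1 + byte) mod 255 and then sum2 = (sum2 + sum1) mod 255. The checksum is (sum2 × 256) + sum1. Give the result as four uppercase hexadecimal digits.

4F14

Running sums (mod 255):
  after byte 0 (200): sum1=200, sum2=200
  after byte 1 (24): sum1=224, sum2=169
  after byte 2 (176): sum1=145, sum2=59
  after byte 3 (130): sum1=20, sum2=79
Checksum = sum2·256 + sum1 = 79·256 + 20 = 20244 = 0x4F14.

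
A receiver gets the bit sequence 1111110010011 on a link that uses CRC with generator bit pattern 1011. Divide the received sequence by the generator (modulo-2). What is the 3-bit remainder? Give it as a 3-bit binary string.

Modulo-2 division of 1111110010011 by 1011:
  pos 0: 1111 XOR 1011 = 0100
  pos 1: 1001 XOR 1011 = 0010
  pos 3: 1010 XOR 1011 = 0001
  pos 6: 1010 XOR 1011 = 0001
  pos 9: 1011 XOR 1011 = 0000
Remainder = 000 (zero — the frame passes the CRC check).

000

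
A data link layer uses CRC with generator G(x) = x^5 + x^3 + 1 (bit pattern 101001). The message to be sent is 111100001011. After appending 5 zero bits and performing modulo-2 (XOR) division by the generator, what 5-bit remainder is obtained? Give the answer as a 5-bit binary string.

Append 5 zeros: 11110000101100000. Divide by 101001 (XOR where the leading bit is 1):
  pos 0: 111100 XOR 101001 = 010101
  pos 1: 101010 XOR 101001 = 000011
  pos 5: 110101 XOR 101001 = 011100
  pos 6: 111001 XOR 101001 = 010000
  pos 7: 100000 XOR 101001 = 001001
  pos 9: 100100 XOR 101001 = 001101
  pos 11: 110100 XOR 101001 = 011101
Remainder (last 5 bits) = 11101. This is the CRC / FCS.

11101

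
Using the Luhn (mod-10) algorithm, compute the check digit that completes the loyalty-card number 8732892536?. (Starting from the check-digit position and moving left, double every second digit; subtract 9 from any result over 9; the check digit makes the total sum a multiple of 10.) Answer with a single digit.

Partial digits right→left: 6 3 5 2 9 8 2 3 7 8
Double every second digit counting from the check-digit position (so the 1st, 3rd, 5th, ... of the partial from the right).
  doubled (with −9 where >9): 3 1 9 4 5 → sum 22
  kept as-is: 3 2 8 3 8 → sum 24
Total = 22 + 24 = 46.
Check digit = (10 − (46 mod 10)) mod 10 = 4.

4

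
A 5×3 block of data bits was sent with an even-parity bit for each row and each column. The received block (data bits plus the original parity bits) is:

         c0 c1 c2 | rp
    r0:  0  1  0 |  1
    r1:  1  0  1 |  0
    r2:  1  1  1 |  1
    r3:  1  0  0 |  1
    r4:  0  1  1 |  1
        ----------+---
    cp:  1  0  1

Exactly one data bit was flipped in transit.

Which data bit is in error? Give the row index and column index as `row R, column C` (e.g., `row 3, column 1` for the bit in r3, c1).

Recompute each row's even parity and compare to rp:
  r0: data parity 1, sent rp 1 → ok
  r1: data parity 0, sent rp 0 → ok
  r2: data parity 1, sent rp 1 → ok
  r3: data parity 1, sent rp 1 → ok
  r4: data parity 0, sent rp 1 → mismatch
Recompute each column's even parity and compare to cp:
  c0: data parity 1, sent cp 1 → ok
  c1: data parity 1, sent cp 0 → mismatch
  c2: data parity 1, sent cp 1 → ok
Exactly one row (r4) and one column (c1) fail → the flipped bit is at their intersection.

row 4, column 1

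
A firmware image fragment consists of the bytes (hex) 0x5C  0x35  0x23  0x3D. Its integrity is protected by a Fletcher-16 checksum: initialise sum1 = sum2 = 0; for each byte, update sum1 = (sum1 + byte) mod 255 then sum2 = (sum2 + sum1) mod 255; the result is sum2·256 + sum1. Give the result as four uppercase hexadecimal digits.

Running sums (mod 255):
  after byte 0 (0x5C): sum1=92, sum2=92
  after byte 1 (0x35): sum1=145, sum2=237
  after byte 2 (0x23): sum1=180, sum2=162
  after byte 3 (0x3D): sum1=241, sum2=148
Checksum = sum2·256 + sum1 = 148·256 + 241 = 38129 = 0x94F1.

94F1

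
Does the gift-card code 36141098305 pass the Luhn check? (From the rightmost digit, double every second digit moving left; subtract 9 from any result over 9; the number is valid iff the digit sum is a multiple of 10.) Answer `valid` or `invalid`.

From the right, keep odd positions and double even positions (subtract 9 from any doubled value over 9):
  doubled (positions 2,4,...): 0 7 0 8 3 → sum 18
  kept (positions 1,3,...): 5 3 9 1 1 3 → sum 22
Total = 40.
40 mod 10 = 0, so the number is valid.

valid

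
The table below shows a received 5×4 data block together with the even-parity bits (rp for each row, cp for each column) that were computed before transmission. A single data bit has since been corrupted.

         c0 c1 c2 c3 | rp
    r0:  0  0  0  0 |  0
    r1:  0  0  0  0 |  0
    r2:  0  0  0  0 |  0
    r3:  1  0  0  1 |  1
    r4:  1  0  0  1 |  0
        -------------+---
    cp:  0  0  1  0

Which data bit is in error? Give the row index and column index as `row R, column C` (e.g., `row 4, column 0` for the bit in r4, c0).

Recompute each row's even parity and compare to rp:
  r0: data parity 0, sent rp 0 → ok
  r1: data parity 0, sent rp 0 → ok
  r2: data parity 0, sent rp 0 → ok
  r3: data parity 0, sent rp 1 → mismatch
  r4: data parity 0, sent rp 0 → ok
Recompute each column's even parity and compare to cp:
  c0: data parity 0, sent cp 0 → ok
  c1: data parity 0, sent cp 0 → ok
  c2: data parity 0, sent cp 1 → mismatch
  c3: data parity 0, sent cp 0 → ok
Exactly one row (r3) and one column (c2) fail → the flipped bit is at their intersection.

row 3, column 2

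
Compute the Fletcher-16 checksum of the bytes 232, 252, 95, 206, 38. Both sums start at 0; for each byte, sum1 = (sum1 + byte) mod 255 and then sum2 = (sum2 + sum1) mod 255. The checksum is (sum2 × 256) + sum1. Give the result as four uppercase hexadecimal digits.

623A

Running sums (mod 255):
  after byte 0 (232): sum1=232, sum2=232
  after byte 1 (252): sum1=229, sum2=206
  after byte 2 (95): sum1=69, sum2=20
  after byte 3 (206): sum1=20, sum2=40
  after byte 4 (38): sum1=58, sum2=98
Checksum = sum2·256 + sum1 = 98·256 + 58 = 25146 = 0x623A.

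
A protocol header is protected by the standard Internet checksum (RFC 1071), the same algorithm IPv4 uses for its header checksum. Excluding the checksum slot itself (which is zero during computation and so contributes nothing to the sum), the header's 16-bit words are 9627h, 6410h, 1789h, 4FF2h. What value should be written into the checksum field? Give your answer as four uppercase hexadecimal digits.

9E4C

One's-complement addition (fold any carry out of bit 15 back into bit 0):
  0x9627 + 0x6410 = 0x0FA37
  0xFA37 + 0x1789 = 0x111C0 → wrap carry → 0x11C1
  0x11C1 + 0x4FF2 = 0x061B3
One's-complement sum = 0x61B3.
Checksum = ~0x61B3 & 0xFFFF = 0x9E4C.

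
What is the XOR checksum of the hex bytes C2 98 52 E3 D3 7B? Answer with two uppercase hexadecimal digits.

43

XOR the bytes together:
  start with 0xC2
  0xC2 ⊕ 0x98 = 0x5A
  0x5A ⊕ 0x52 = 0x08
  0x08 ⊕ 0xE3 = 0xEB
  0xEB ⊕ 0xD3 = 0x38
  0x38 ⊕ 0x7B = 0x43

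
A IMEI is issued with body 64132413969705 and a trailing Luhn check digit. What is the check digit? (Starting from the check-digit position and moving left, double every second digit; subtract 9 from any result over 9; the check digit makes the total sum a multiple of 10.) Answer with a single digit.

Partial digits right→left: 5 0 7 9 6 9 3 1 4 2 3 1 4 6
Double every second digit counting from the check-digit position (so the 1st, 3rd, 5th, ... of the partial from the right).
  doubled (with −9 where >9): 1 5 3 6 8 6 8 → sum 37
  kept as-is: 0 9 9 1 2 1 6 → sum 28
Total = 37 + 28 = 65.
Check digit = (10 − (65 mod 10)) mod 10 = 5.

5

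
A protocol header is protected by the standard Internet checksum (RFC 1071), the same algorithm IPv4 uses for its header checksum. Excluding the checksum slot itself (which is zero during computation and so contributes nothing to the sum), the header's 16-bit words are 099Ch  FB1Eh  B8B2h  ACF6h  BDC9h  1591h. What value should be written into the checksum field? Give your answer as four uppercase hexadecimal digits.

C240

One's-complement addition (fold any carry out of bit 15 back into bit 0):
  0x099C + 0xFB1E = 0x104BA → wrap carry → 0x04BB
  0x04BB + 0xB8B2 = 0x0BD6D
  0xBD6D + 0xACF6 = 0x16A63 → wrap carry → 0x6A64
  0x6A64 + 0xBDC9 = 0x1282D → wrap carry → 0x282E
  0x282E + 0x1591 = 0x03DBF
One's-complement sum = 0x3DBF.
Checksum = ~0x3DBF & 0xFFFF = 0xC240.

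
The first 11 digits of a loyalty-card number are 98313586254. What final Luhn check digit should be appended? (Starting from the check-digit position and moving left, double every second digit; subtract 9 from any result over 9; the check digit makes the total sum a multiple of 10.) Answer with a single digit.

5

Partial digits right→left: 4 5 2 6 8 5 3 1 3 8 9
Double every second digit counting from the check-digit position (so the 1st, 3rd, 5th, ... of the partial from the right).
  doubled (with −9 where >9): 8 4 7 6 6 9 → sum 40
  kept as-is: 5 6 5 1 8 → sum 25
Total = 40 + 25 = 65.
Check digit = (10 − (65 mod 10)) mod 10 = 5.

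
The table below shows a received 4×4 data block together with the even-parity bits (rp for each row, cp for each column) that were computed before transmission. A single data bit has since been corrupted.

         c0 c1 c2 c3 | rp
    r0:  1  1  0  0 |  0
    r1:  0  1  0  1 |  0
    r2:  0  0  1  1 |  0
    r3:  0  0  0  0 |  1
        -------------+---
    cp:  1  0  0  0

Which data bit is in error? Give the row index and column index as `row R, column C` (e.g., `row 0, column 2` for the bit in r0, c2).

Recompute each row's even parity and compare to rp:
  r0: data parity 0, sent rp 0 → ok
  r1: data parity 0, sent rp 0 → ok
  r2: data parity 0, sent rp 0 → ok
  r3: data parity 0, sent rp 1 → mismatch
Recompute each column's even parity and compare to cp:
  c0: data parity 1, sent cp 1 → ok
  c1: data parity 0, sent cp 0 → ok
  c2: data parity 1, sent cp 0 → mismatch
  c3: data parity 0, sent cp 0 → ok
Exactly one row (r3) and one column (c2) fail → the flipped bit is at their intersection.

row 3, column 2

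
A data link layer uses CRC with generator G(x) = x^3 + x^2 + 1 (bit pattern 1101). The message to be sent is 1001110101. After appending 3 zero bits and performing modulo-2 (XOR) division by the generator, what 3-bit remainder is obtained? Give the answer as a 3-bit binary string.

Append 3 zeros: 1001110101000. Divide by 1101 (XOR where the leading bit is 1):
  pos 0: 1001 XOR 1101 = 0100
  pos 1: 1001 XOR 1101 = 0100
  pos 2: 1001 XOR 1101 = 0100
  pos 3: 1000 XOR 1101 = 0101
  pos 4: 1011 XOR 1101 = 0110
  pos 5: 1100 XOR 1101 = 0001
  pos 8: 1100 XOR 1101 = 0001
Remainder (last 3 bits) = 010. This is the CRC / FCS.

010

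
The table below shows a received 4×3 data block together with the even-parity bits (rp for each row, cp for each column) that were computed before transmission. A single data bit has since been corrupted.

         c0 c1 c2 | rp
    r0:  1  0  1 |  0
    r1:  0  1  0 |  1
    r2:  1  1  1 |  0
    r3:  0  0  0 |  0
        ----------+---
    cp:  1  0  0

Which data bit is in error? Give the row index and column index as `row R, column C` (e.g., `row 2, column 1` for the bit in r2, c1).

row 2, column 0

Recompute each row's even parity and compare to rp:
  r0: data parity 0, sent rp 0 → ok
  r1: data parity 1, sent rp 1 → ok
  r2: data parity 1, sent rp 0 → mismatch
  r3: data parity 0, sent rp 0 → ok
Recompute each column's even parity and compare to cp:
  c0: data parity 0, sent cp 1 → mismatch
  c1: data parity 0, sent cp 0 → ok
  c2: data parity 0, sent cp 0 → ok
Exactly one row (r2) and one column (c0) fail → the flipped bit is at their intersection.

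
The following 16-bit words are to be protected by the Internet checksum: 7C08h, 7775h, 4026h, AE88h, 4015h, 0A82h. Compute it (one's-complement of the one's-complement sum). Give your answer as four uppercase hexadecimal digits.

One's-complement addition (fold any carry out of bit 15 back into bit 0):
  0x7C08 + 0x7775 = 0x0F37D
  0xF37D + 0x4026 = 0x133A3 → wrap carry → 0x33A4
  0x33A4 + 0xAE88 = 0x0E22C
  0xE22C + 0x4015 = 0x12241 → wrap carry → 0x2242
  0x2242 + 0x0A82 = 0x02CC4
One's-complement sum = 0x2CC4.
Checksum = ~0x2CC4 & 0xFFFF = 0xD33B.

D33B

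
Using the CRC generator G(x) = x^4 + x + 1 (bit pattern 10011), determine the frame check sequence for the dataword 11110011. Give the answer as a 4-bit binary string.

Append 4 zeros: 111100110000. Divide by 10011 (XOR where the leading bit is 1):
  pos 0: 11110 XOR 10011 = 01101
  pos 1: 11010 XOR 10011 = 01001
  pos 2: 10011 XOR 10011 = 00000
  pos 7: 10000 XOR 10011 = 00011
Remainder (last 4 bits) = 0011. This is the CRC / FCS.

0011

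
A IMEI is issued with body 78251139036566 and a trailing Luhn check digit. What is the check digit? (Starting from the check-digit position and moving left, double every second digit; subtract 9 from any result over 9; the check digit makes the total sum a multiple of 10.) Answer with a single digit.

6

Partial digits right→left: 6 6 5 6 3 0 9 3 1 1 5 2 8 7
Double every second digit counting from the check-digit position (so the 1st, 3rd, 5th, ... of the partial from the right).
  doubled (with −9 where >9): 3 1 6 9 2 1 7 → sum 29
  kept as-is: 6 6 0 3 1 2 7 → sum 25
Total = 29 + 25 = 54.
Check digit = (10 − (54 mod 10)) mod 10 = 6.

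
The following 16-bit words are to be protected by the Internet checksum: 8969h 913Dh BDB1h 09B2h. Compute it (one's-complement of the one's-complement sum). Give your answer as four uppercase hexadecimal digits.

One's-complement addition (fold any carry out of bit 15 back into bit 0):
  0x8969 + 0x913D = 0x11AA6 → wrap carry → 0x1AA7
  0x1AA7 + 0xBDB1 = 0x0D858
  0xD858 + 0x09B2 = 0x0E20A
One's-complement sum = 0xE20A.
Checksum = ~0xE20A & 0xFFFF = 0x1DF5.

1DF5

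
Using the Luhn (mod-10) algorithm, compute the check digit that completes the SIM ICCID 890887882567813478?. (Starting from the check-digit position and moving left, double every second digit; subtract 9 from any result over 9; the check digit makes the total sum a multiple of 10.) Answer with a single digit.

Partial digits right→left: 8 7 4 3 1 8 7 6 5 2 8 8 7 8 8 0 9 8
Double every second digit counting from the check-digit position (so the 1st, 3rd, 5th, ... of the partial from the right).
  doubled (with −9 where >9): 7 8 2 5 1 7 5 7 9 → sum 51
  kept as-is: 7 3 8 6 2 8 8 0 8 → sum 50
Total = 51 + 50 = 101.
Check digit = (10 − (101 mod 10)) mod 10 = 9.

9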